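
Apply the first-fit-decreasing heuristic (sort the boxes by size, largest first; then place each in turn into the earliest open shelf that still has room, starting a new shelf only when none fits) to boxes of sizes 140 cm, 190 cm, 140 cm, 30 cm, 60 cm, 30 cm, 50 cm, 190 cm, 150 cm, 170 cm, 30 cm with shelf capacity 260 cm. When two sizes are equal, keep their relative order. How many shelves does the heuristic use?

6

Sorted descending: 190, 190, 170, 150, 140, 140, 60, 50, 30, 30, 30.
  190 → shelf 1 (new)  [load 190/260]
  190 → shelf 2 (new)  [load 190/260]
  170 → shelf 3 (new)  [load 170/260]
  150 → shelf 4 (new)  [load 150/260]
  140 → shelf 5 (new)  [load 140/260]
  140 → shelf 6 (new)  [load 140/260]
  60 → shelf 1  [load 250/260]
  50 → shelf 2  [load 240/260]
  30 → shelf 3  [load 200/260]
  30 → shelf 3  [load 230/260]
  30 → shelf 3  [load 260/260]
6 shelves opened.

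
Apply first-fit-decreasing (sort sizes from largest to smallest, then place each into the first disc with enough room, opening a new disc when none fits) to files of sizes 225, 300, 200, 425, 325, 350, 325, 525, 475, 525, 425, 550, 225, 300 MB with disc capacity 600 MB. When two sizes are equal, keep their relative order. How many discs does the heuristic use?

10

Sorted descending: 550, 525, 525, 475, 425, 425, 350, 325, 325, 300, 300, 225, 225, 200.
  550 → disc 1 (new)  [load 550/600]
  525 → disc 2 (new)  [load 525/600]
  525 → disc 3 (new)  [load 525/600]
  475 → disc 4 (new)  [load 475/600]
  425 → disc 5 (new)  [load 425/600]
  425 → disc 6 (new)  [load 425/600]
  350 → disc 7 (new)  [load 350/600]
  325 → disc 8 (new)  [load 325/600]
  325 → disc 9 (new)  [load 325/600]
  300 → disc 10 (new)  [load 300/600]
  300 → disc 10  [load 600/600]
  225 → disc 7  [load 575/600]
  225 → disc 8  [load 550/600]
  200 → disc 9  [load 525/600]
10 discs opened.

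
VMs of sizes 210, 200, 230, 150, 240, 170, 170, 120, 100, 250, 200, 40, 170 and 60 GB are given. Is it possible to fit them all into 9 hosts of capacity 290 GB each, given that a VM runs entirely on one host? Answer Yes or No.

No

Total = 2310 GB; ⌈2310/290⌉ = 8.
10 VMs each exceed half the capacity and cannot share a host, forcing at least 10 hosts.
At least 10 hosts are required, but only 9 are allowed.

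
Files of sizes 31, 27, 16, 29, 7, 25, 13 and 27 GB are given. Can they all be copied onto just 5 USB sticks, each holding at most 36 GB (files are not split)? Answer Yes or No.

No

Total = 175 GB; ⌈175/36⌉ = 5.
The bound of 5 does not rule out 5, but exhaustive search shows no assignment into 5 USB sticks of capacity 36 GB exists — the minimum is 6.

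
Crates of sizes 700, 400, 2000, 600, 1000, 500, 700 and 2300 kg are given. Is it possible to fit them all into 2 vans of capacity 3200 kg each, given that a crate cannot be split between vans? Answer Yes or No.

No

Total = 8200 kg; ⌈8200/3200⌉ = 3.
At least 3 vans are required, but only 2 are allowed.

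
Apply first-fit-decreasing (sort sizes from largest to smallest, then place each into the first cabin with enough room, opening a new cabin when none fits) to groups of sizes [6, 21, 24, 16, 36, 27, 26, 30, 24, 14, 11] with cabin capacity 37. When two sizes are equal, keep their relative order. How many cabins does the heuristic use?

8

Sorted descending: 36, 30, 27, 26, 24, 24, 21, 16, 14, 11, 6.
  36 → cabin 1 (new)  [load 36/37]
  30 → cabin 2 (new)  [load 30/37]
  27 → cabin 3 (new)  [load 27/37]
  26 → cabin 4 (new)  [load 26/37]
  24 → cabin 5 (new)  [load 24/37]
  24 → cabin 6 (new)  [load 24/37]
  21 → cabin 7 (new)  [load 21/37]
  16 → cabin 7  [load 37/37]
  14 → cabin 8 (new)  [load 14/37]
  11 → cabin 4  [load 37/37]
  6 → cabin 2  [load 36/37]
8 cabins opened.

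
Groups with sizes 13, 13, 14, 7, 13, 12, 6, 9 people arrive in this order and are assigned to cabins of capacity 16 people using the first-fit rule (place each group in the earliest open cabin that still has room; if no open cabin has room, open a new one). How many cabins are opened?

  13 → cabin 1 (new)  [load 13/16]
  13 → cabin 2 (new)  [load 13/16]
  14 → cabin 3 (new)  [load 14/16]
  7 → cabin 4 (new)  [load 7/16]
  13 → cabin 5 (new)  [load 13/16]
  12 → cabin 6 (new)  [load 12/16]
  6 → cabin 4  [load 13/16]
  9 → cabin 7 (new)  [load 9/16]
7 cabins opened.

7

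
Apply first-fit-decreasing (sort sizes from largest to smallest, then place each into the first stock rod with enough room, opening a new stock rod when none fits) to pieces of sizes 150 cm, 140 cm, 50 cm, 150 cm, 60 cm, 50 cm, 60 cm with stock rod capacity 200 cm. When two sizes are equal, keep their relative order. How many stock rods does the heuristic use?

Sorted descending: 150, 150, 140, 60, 60, 50, 50.
  150 → stock rod 1 (new)  [load 150/200]
  150 → stock rod 2 (new)  [load 150/200]
  140 → stock rod 3 (new)  [load 140/200]
  60 → stock rod 3  [load 200/200]
  60 → stock rod 4 (new)  [load 60/200]
  50 → stock rod 1  [load 200/200]
  50 → stock rod 2  [load 200/200]
4 stock rods opened.

4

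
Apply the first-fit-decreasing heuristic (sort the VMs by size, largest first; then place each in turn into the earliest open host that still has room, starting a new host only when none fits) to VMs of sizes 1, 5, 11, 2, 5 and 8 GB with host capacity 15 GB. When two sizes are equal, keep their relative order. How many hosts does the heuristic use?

Sorted descending: 11, 8, 5, 5, 2, 1.
  11 → host 1 (new)  [load 11/15]
  8 → host 2 (new)  [load 8/15]
  5 → host 2  [load 13/15]
  5 → host 3 (new)  [load 5/15]
  2 → host 1  [load 13/15]
  1 → host 1  [load 14/15]
3 hosts opened.

3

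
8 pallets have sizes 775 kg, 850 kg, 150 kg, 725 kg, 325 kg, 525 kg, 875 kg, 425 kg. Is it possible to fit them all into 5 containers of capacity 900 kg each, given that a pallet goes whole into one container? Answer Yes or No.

Total = 4650 kg; ⌈4650/900⌉ = 6.
At least 6 containers are required, but only 5 are allowed.

No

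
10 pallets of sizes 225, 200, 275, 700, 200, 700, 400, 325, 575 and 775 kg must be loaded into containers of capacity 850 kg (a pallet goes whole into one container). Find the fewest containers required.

6

Total = 775 + 700 + 700 + 575 + 400 + 325 + 275 + 225 + 200 + 200 = 4375 kg.
Lower bound: ⌈4375/850⌉ = 6 containers.
A packing using 6 containers:
  container 1: 775 = 775
  container 2: 700 = 700
  container 3: 700 = 700
  container 4: 575 + 275 = 850
  container 5: 400 + 325 = 725
  container 6: 225 + 200 + 200 = 625
This matches the lower bound, so 6 is optimal.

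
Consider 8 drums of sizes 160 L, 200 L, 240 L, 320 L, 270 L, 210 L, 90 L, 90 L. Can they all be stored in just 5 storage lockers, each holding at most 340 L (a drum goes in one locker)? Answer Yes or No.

No

Total = 1580 L; ⌈1580/340⌉ = 5.
The bound of 5 does not rule out 5, but exhaustive search shows no assignment into 5 storage lockers of capacity 340 L exists — the minimum is 6.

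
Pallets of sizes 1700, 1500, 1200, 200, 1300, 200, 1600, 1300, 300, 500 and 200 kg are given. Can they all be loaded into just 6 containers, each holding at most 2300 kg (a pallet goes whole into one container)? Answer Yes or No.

A valid assignment using 6 containers:
  container 1: 1700 + 500 = 2200
  container 2: 1600 + 300 + 200 + 200 = 2300
  container 3: 1500 + 200 = 1700
  container 4: 1300 = 1300
  container 5: 1300 = 1300
  container 6: 1200 = 1200
Every load is within 2300 kg, so 6 containers suffice.

Yes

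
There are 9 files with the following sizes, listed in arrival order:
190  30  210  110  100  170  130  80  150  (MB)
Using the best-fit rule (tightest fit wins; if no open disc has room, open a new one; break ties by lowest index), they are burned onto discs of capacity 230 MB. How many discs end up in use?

  190 → disc 1 (new)  [load 190/230]
  30 → disc 1  [load 220/230]
  210 → disc 2 (new)  [load 210/230]
  110 → disc 3 (new)  [load 110/230]
  100 → disc 3  [load 210/230]
  170 → disc 4 (new)  [load 170/230]
  130 → disc 5 (new)  [load 130/230]
  80 → disc 5  [load 210/230]
  150 → disc 6 (new)  [load 150/230]
6 discs opened.

6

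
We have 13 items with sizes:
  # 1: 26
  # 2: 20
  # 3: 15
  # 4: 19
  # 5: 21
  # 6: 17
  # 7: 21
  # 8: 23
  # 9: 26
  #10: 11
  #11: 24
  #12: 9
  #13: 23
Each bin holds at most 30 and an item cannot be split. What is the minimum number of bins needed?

11

Total = 26 + 26 + 24 + 23 + 23 + 21 + 21 + 20 + 19 + 17 + 15 + 11 + 9 = 255.
Lower bound: ⌈255/30⌉ = 9 bins.
Also, 10 items each exceed 15, and no two of those can share a bin, so at least 10 bins are needed.
A packing using 11 bins:
  bin 1: 26 = 26
  bin 2: 26 = 26
  bin 3: 24 = 24
  bin 4: 23 = 23
  bin 5: 23 = 23
  bin 6: 21 + 9 = 30
  bin 7: 21 = 21
  bin 8: 20 = 20
  bin 9: 19 + 11 = 30
  bin 10: 17 = 17
  bin 11: 15 = 15
No arrangement into 10 bins stays within capacity, so 11 is optimal.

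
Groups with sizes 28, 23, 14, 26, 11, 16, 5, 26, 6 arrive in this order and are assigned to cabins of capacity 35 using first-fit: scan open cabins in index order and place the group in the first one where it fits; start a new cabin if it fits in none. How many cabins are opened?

  28 → cabin 1 (new)  [load 28/35]
  23 → cabin 2 (new)  [load 23/35]
  14 → cabin 3 (new)  [load 14/35]
  26 → cabin 4 (new)  [load 26/35]
  11 → cabin 2  [load 34/35]
  16 → cabin 3  [load 30/35]
  5 → cabin 1  [load 33/35]
  26 → cabin 5 (new)  [load 26/35]
  6 → cabin 4  [load 32/35]
5 cabins opened.

5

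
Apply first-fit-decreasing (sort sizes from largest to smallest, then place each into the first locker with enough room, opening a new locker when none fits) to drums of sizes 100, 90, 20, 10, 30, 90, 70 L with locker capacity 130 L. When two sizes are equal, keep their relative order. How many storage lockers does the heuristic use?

Sorted descending: 100, 90, 90, 70, 30, 20, 10.
  100 → locker 1 (new)  [load 100/130]
  90 → locker 2 (new)  [load 90/130]
  90 → locker 3 (new)  [load 90/130]
  70 → locker 4 (new)  [load 70/130]
  30 → locker 1  [load 130/130]
  20 → locker 2  [load 110/130]
  10 → locker 2  [load 120/130]
4 storage lockers opened.

4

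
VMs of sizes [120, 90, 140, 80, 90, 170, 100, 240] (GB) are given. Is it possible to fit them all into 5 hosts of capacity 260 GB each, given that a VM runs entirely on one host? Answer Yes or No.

Yes

A valid assignment using 5 hosts:
  host 1: 240 = 240
  host 2: 170 + 90 = 260
  host 3: 140 + 120 = 260
  host 4: 100 + 90 = 190
  host 5: 80 = 80
Every load is within 260 GB, so 5 hosts suffice.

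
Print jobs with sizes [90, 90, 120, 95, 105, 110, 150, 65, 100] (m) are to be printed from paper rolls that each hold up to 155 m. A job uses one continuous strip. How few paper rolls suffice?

Total = 150 + 120 + 110 + 105 + 100 + 95 + 90 + 90 + 65 = 925 m.
Lower bound: ⌈925/155⌉ = 6 paper rolls.
Also, 8 print jobs each exceed 155/2 m, and no two of those can share a roll, so at least 8 paper rolls are needed.
A packing using 8 paper rolls:
  roll 1: 150 = 150
  roll 2: 120 = 120
  roll 3: 110 = 110
  roll 4: 105 = 105
  roll 5: 100 = 100
  roll 6: 95 = 95
  roll 7: 90 + 65 = 155
  roll 8: 90 = 90
This matches the lower bound, so 8 is optimal.

8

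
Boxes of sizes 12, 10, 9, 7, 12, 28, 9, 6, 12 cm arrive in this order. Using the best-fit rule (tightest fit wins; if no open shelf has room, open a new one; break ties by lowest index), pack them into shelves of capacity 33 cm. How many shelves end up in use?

  12 → shelf 1 (new)  [load 12/33]
  10 → shelf 1  [load 22/33]
  9 → shelf 1  [load 31/33]
  7 → shelf 2 (new)  [load 7/33]
  12 → shelf 2  [load 19/33]
  28 → shelf 3 (new)  [load 28/33]
  9 → shelf 2  [load 28/33]
  6 → shelf 4 (new)  [load 6/33]
  12 → shelf 4  [load 18/33]
4 shelves opened.

4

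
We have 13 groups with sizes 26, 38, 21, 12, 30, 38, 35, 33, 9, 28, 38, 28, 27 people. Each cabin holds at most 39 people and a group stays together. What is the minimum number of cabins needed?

Total = 38 + 38 + 38 + 35 + 33 + 30 + 28 + 28 + 27 + 26 + 21 + 12 + 9 = 363 people.
Lower bound: ⌈363/39⌉ = 10 cabins.
Also, 11 groups each exceed 39/2 people, and no two of those can share a cabin, so at least 11 cabins are needed.
A packing using 11 cabins:
  cabin 1: 38 = 38
  cabin 2: 38 = 38
  cabin 3: 38 = 38
  cabin 4: 35 = 35
  cabin 5: 33 = 33
  cabin 6: 30 + 9 = 39
  cabin 7: 28 = 28
  cabin 8: 28 = 28
  cabin 9: 27 + 12 = 39
  cabin 10: 26 = 26
  cabin 11: 21 = 21
This matches the lower bound, so 11 is optimal.

11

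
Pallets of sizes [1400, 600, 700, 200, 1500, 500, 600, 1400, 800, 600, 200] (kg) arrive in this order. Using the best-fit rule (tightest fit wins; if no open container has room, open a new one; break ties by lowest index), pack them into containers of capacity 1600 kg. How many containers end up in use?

6

  1400 → container 1 (new)  [load 1400/1600]
  600 → container 2 (new)  [load 600/1600]
  700 → container 2  [load 1300/1600]
  200 → container 1  [load 1600/1600]
  1500 → container 3 (new)  [load 1500/1600]
  500 → container 4 (new)  [load 500/1600]
  600 → container 4  [load 1100/1600]
  1400 → container 5 (new)  [load 1400/1600]
  800 → container 6 (new)  [load 800/1600]
  600 → container 6  [load 1400/1600]
  200 → container 5  [load 1600/1600]
6 containers opened.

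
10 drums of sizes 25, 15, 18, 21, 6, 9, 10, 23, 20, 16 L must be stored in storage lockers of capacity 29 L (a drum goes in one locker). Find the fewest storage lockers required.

7

Total = 25 + 23 + 21 + 20 + 18 + 16 + 15 + 10 + 9 + 6 = 163 L.
Lower bound: ⌈163/29⌉ = 6 storage lockers.
Also, 7 drums each exceed 29/2 L, and no two of those can share a locker, so at least 7 storage lockers are needed.
A packing using 7 storage lockers:
  locker 1: 25 = 25
  locker 2: 23 + 6 = 29
  locker 3: 21 = 21
  locker 4: 20 + 9 = 29
  locker 5: 18 + 10 = 28
  locker 6: 16 = 16
  locker 7: 15 = 15
This matches the lower bound, so 7 is optimal.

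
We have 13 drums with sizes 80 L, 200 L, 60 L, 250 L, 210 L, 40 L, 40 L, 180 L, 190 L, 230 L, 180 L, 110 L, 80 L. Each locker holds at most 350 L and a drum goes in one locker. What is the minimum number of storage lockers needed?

7

Total = 250 + 230 + 210 + 200 + 190 + 180 + 180 + 110 + 80 + 80 + 60 + 40 + 40 = 1850 L.
Lower bound: ⌈1850/350⌉ = 6 storage lockers.
Also, 7 drums each exceed 175 L, and no two of those can share a locker, so at least 7 storage lockers are needed.
A packing using 7 storage lockers:
  locker 1: 250 + 80 = 330
  locker 2: 230 + 110 = 340
  locker 3: 210 + 80 + 60 = 350
  locker 4: 200 + 40 + 40 = 280
  locker 5: 190 = 190
  locker 6: 180 = 180
  locker 7: 180 = 180
This matches the lower bound, so 7 is optimal.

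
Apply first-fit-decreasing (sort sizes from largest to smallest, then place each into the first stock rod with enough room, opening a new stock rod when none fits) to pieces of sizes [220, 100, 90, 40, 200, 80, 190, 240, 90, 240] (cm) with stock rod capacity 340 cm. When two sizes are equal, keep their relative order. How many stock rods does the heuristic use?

5

Sorted descending: 240, 240, 220, 200, 190, 100, 90, 90, 80, 40.
  240 → stock rod 1 (new)  [load 240/340]
  240 → stock rod 2 (new)  [load 240/340]
  220 → stock rod 3 (new)  [load 220/340]
  200 → stock rod 4 (new)  [load 200/340]
  190 → stock rod 5 (new)  [load 190/340]
  100 → stock rod 1  [load 340/340]
  90 → stock rod 2  [load 330/340]
  90 → stock rod 3  [load 310/340]
  80 → stock rod 4  [load 280/340]
  40 → stock rod 4  [load 320/340]
5 stock rods opened.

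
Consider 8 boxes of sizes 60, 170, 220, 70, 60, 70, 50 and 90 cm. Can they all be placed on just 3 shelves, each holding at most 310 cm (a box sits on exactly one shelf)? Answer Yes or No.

Yes

A valid assignment using 3 shelves:
  shelf 1: 220 + 90 = 310
  shelf 2: 170 + 70 + 70 = 310
  shelf 3: 60 + 60 + 50 = 170
Every load is within 310 cm, so 3 shelves suffice.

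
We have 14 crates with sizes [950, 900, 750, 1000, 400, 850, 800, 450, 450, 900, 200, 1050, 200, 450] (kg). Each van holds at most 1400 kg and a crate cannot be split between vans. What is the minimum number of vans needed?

Total = 1050 + 1000 + 950 + 900 + 900 + 850 + 800 + 750 + 450 + 450 + 450 + 400 + 200 + 200 = 9350 kg.
Lower bound: ⌈9350/1400⌉ = 7 vans.
Also, 8 crates each exceed 700 kg, and no two of those can share a van, so at least 8 vans are needed.
A packing using 8 vans:
  van 1: 1050 + 200 = 1250
  van 2: 1000 + 400 = 1400
  van 3: 950 + 450 = 1400
  van 4: 900 + 450 = 1350
  van 5: 900 + 450 = 1350
  van 6: 850 + 200 = 1050
  van 7: 800 = 800
  van 8: 750 = 750
This matches the lower bound, so 8 is optimal.

8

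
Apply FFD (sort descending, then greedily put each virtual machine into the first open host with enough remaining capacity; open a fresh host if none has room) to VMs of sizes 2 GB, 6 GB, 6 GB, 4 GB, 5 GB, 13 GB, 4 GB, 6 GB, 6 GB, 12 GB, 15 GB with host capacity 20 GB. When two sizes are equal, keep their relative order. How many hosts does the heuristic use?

4

Sorted descending: 15, 13, 12, 6, 6, 6, 6, 5, 4, 4, 2.
  15 → host 1 (new)  [load 15/20]
  13 → host 2 (new)  [load 13/20]
  12 → host 3 (new)  [load 12/20]
  6 → host 2  [load 19/20]
  6 → host 3  [load 18/20]
  6 → host 4 (new)  [load 6/20]
  6 → host 4  [load 12/20]
  5 → host 1  [load 20/20]
  4 → host 4  [load 16/20]
  4 → host 4  [load 20/20]
  2 → host 3  [load 20/20]
4 hosts opened.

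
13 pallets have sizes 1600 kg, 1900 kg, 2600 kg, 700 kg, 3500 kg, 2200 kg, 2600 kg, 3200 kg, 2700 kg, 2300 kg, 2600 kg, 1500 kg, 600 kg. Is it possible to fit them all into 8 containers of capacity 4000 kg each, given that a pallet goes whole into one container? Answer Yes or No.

Total = 28000 kg; ⌈28000/4000⌉ = 7.
8 pallets each exceed half the capacity and cannot share a container, forcing at least 8 containers.
The bound of 8 does not rule out 8, but exhaustive search shows no assignment into 8 containers of capacity 4000 kg exists — the minimum is 9.

No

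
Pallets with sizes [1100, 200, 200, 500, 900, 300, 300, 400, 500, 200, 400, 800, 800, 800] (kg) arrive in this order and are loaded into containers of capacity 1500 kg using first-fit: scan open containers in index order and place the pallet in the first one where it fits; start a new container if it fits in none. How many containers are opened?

  1100 → container 1 (new)  [load 1100/1500]
  200 → container 1  [load 1300/1500]
  200 → container 1  [load 1500/1500]
  500 → container 2 (new)  [load 500/1500]
  900 → container 2  [load 1400/1500]
  300 → container 3 (new)  [load 300/1500]
  300 → container 3  [load 600/1500]
  400 → container 3  [load 1000/1500]
  500 → container 3  [load 1500/1500]
  200 → container 4 (new)  [load 200/1500]
  400 → container 4  [load 600/1500]
  800 → container 4  [load 1400/1500]
  800 → container 5 (new)  [load 800/1500]
  800 → container 6 (new)  [load 800/1500]
6 containers opened.

6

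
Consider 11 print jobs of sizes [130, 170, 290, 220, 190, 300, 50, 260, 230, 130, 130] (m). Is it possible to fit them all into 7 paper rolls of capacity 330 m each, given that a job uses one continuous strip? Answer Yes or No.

Total = 2100 m; ⌈2100/330⌉ = 7.
The bound of 7 does not rule out 7, but exhaustive search shows no assignment into 7 paper rolls of capacity 330 m exists — the minimum is 8.

No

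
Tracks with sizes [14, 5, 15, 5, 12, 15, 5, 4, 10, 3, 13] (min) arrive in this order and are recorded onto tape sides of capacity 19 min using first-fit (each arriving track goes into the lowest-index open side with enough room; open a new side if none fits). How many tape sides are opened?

6

  14 → side 1 (new)  [load 14/19]
  5 → side 1  [load 19/19]
  15 → side 2 (new)  [load 15/19]
  5 → side 3 (new)  [load 5/19]
  12 → side 3  [load 17/19]
  15 → side 4 (new)  [load 15/19]
  5 → side 5 (new)  [load 5/19]
  4 → side 2  [load 19/19]
  10 → side 5  [load 15/19]
  3 → side 4  [load 18/19]
  13 → side 6 (new)  [load 13/19]
6 tape sides opened.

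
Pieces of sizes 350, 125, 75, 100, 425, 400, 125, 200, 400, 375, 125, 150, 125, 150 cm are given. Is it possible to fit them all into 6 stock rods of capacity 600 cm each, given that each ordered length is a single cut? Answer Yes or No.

A valid assignment using 6 stock rods:
  stock rod 1: 425 + 150 = 575
  stock rod 2: 400 + 200 = 600
  stock rod 3: 400 + 150 = 550
  stock rod 4: 375 + 125 + 100 = 600
  stock rod 5: 350 + 125 + 125 = 600
  stock rod 6: 125 + 75 = 200
Every load is within 600 cm, so 6 stock rods suffice.

Yes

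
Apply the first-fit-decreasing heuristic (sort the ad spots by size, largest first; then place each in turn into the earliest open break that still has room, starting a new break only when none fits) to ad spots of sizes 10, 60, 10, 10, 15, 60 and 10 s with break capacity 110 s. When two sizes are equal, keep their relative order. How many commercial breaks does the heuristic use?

Sorted descending: 60, 60, 15, 10, 10, 10, 10.
  60 → break 1 (new)  [load 60/110]
  60 → break 2 (new)  [load 60/110]
  15 → break 1  [load 75/110]
  10 → break 1  [load 85/110]
  10 → break 1  [load 95/110]
  10 → break 1  [load 105/110]
  10 → break 2  [load 70/110]
2 commercial breaks opened.

2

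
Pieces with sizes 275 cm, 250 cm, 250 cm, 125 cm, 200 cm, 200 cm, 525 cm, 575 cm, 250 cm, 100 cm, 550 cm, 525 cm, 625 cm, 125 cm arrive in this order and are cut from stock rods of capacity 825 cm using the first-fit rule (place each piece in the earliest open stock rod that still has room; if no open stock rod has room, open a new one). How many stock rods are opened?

7

  275 → stock rod 1 (new)  [load 275/825]
  250 → stock rod 1  [load 525/825]
  250 → stock rod 1  [load 775/825]
  125 → stock rod 2 (new)  [load 125/825]
  200 → stock rod 2  [load 325/825]
  200 → stock rod 2  [load 525/825]
  525 → stock rod 3 (new)  [load 525/825]
  575 → stock rod 4 (new)  [load 575/825]
  250 → stock rod 2  [load 775/825]
  100 → stock rod 3  [load 625/825]
  550 → stock rod 5 (new)  [load 550/825]
  525 → stock rod 6 (new)  [load 525/825]
  625 → stock rod 7 (new)  [load 625/825]
  125 → stock rod 3  [load 750/825]
7 stock rods opened.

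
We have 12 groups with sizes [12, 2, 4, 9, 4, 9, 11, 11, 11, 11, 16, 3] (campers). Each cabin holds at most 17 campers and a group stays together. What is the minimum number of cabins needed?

8

Total = 16 + 12 + 11 + 11 + 11 + 11 + 9 + 9 + 4 + 4 + 3 + 2 = 103 campers.
Lower bound: ⌈103/17⌉ = 7 cabins.
Also, 8 groups each exceed 17/2 campers, and no two of those can share a cabin, so at least 8 cabins are needed.
A packing using 8 cabins:
  cabin 1: 16 = 16
  cabin 2: 12 + 4 = 16
  cabin 3: 11 + 4 + 2 = 17
  cabin 4: 11 + 3 = 14
  cabin 5: 11 = 11
  cabin 6: 11 = 11
  cabin 7: 9 = 9
  cabin 8: 9 = 9
This matches the lower bound, so 8 is optimal.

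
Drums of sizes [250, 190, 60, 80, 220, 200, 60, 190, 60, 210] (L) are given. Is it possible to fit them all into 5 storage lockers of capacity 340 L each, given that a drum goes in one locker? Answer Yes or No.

Total = 1520 L; ⌈1520/340⌉ = 5.
6 drums each exceed half the capacity and cannot share a locker, forcing at least 6 storage lockers.
At least 6 storage lockers are required, but only 5 are allowed.

No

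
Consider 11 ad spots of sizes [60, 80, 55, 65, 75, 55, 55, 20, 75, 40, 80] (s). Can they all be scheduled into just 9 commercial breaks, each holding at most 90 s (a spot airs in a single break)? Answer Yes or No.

No

Total = 660 s; ⌈660/90⌉ = 8.
9 ad spots each exceed half the capacity and cannot share a break, forcing at least 9 commercial breaks.
The bound of 9 does not rule out 9, but exhaustive search shows no assignment into 9 commercial breaks of capacity 90 s exists — the minimum is 10.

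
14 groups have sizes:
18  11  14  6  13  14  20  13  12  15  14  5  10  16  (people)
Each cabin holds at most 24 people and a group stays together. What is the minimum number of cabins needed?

10

Total = 20 + 18 + 16 + 15 + 14 + 14 + 14 + 13 + 13 + 12 + 11 + 10 + 6 + 5 = 181 people.
Lower bound: ⌈181/24⌉ = 8 cabins.
Also, 9 groups each exceed 12 people, and no two of those can share a cabin, so at least 9 cabins are needed.
A packing using 10 cabins:
  cabin 1: 20 = 20
  cabin 2: 18 + 6 = 24
  cabin 3: 16 + 5 = 21
  cabin 4: 15 = 15
  cabin 5: 14 + 10 = 24
  cabin 6: 14 = 14
  cabin 7: 14 = 14
  cabin 8: 13 + 11 = 24
  cabin 9: 13 = 13
  cabin 10: 12 = 12
No arrangement into 9 cabins stays within capacity, so 10 is optimal.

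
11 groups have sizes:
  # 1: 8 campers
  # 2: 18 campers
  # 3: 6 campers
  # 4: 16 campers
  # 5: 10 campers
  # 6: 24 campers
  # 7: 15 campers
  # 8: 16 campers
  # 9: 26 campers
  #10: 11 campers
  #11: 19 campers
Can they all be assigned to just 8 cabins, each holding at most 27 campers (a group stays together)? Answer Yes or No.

Yes

A valid assignment using 7 cabins:
  cabin 1: 26 = 26
  cabin 2: 24 = 24
  cabin 3: 19 + 8 = 27
  cabin 4: 18 + 6 = 24
  cabin 5: 16 + 11 = 27
  cabin 6: 16 + 10 = 26
  cabin 7: 15 = 15
That uses only 7 ≤ 8, so 8 cabins are enough.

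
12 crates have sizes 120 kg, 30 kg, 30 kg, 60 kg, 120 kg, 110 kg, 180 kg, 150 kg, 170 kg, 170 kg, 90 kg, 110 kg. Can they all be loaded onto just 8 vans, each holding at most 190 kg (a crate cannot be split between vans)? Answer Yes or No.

Total = 1340 kg; ⌈1340/190⌉ = 8.
The bound of 8 does not rule out 8, but exhaustive search shows no assignment into 8 vans of capacity 190 kg exists — the minimum is 9.

No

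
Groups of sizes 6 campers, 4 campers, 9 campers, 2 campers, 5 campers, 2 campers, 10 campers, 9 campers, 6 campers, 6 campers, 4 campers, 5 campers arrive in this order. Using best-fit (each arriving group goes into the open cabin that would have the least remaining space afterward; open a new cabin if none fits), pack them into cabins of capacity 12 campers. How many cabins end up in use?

  6 → cabin 1 (new)  [load 6/12]
  4 → cabin 1  [load 10/12]
  9 → cabin 2 (new)  [load 9/12]
  2 → cabin 1  [load 12/12]
  5 → cabin 3 (new)  [load 5/12]
  2 → cabin 2  [load 11/12]
  10 → cabin 4 (new)  [load 10/12]
  9 → cabin 5 (new)  [load 9/12]
  6 → cabin 3  [load 11/12]
  6 → cabin 6 (new)  [load 6/12]
  4 → cabin 6  [load 10/12]
  5 → cabin 7 (new)  [load 5/12]
7 cabins opened.

7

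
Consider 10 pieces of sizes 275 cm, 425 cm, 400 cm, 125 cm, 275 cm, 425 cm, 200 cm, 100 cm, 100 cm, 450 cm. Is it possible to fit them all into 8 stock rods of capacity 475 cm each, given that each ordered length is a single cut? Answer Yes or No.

A valid assignment using 7 stock rods:
  stock rod 1: 450 = 450
  stock rod 2: 425 = 425
  stock rod 3: 425 = 425
  stock rod 4: 400 = 400
  stock rod 5: 275 + 200 = 475
  stock rod 6: 275 + 125 = 400
  stock rod 7: 100 + 100 = 200
That uses only 7 ≤ 8, so 8 stock rods are enough.

Yes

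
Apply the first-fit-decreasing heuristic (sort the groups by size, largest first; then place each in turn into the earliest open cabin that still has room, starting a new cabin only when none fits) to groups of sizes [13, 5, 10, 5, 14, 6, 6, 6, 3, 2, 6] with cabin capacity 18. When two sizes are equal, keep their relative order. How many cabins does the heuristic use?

5

Sorted descending: 14, 13, 10, 6, 6, 6, 6, 5, 5, 3, 2.
  14 → cabin 1 (new)  [load 14/18]
  13 → cabin 2 (new)  [load 13/18]
  10 → cabin 3 (new)  [load 10/18]
  6 → cabin 3  [load 16/18]
  6 → cabin 4 (new)  [load 6/18]
  6 → cabin 4  [load 12/18]
  6 → cabin 4  [load 18/18]
  5 → cabin 2  [load 18/18]
  5 → cabin 5 (new)  [load 5/18]
  3 → cabin 1  [load 17/18]
  2 → cabin 3  [load 18/18]
5 cabins opened.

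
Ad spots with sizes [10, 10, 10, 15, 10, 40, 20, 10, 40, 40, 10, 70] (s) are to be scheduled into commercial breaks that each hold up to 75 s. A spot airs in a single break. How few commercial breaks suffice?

4

Total = 70 + 40 + 40 + 40 + 20 + 15 + 10 + 10 + 10 + 10 + 10 + 10 = 285 s.
Lower bound: ⌈285/75⌉ = 4 commercial breaks.
A packing using 4 commercial breaks:
  break 1: 70 = 70
  break 2: 40 + 20 + 15 = 75
  break 3: 40 + 10 + 10 + 10 = 70
  break 4: 40 + 10 + 10 + 10 = 70
This matches the lower bound, so 4 is optimal.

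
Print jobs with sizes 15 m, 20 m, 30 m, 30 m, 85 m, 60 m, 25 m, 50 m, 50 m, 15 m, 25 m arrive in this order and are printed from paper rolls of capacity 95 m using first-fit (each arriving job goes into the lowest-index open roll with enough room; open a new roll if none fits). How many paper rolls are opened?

  15 → roll 1 (new)  [load 15/95]
  20 → roll 1  [load 35/95]
  30 → roll 1  [load 65/95]
  30 → roll 1  [load 95/95]
  85 → roll 2 (new)  [load 85/95]
  60 → roll 3 (new)  [load 60/95]
  25 → roll 3  [load 85/95]
  50 → roll 4 (new)  [load 50/95]
  50 → roll 5 (new)  [load 50/95]
  15 → roll 4  [load 65/95]
  25 → roll 4  [load 90/95]
5 paper rolls opened.

5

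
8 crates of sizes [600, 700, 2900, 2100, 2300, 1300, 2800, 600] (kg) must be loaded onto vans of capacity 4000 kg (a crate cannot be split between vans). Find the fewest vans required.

4

Total = 2900 + 2800 + 2300 + 2100 + 1300 + 700 + 600 + 600 = 13300 kg.
Lower bound: ⌈13300/4000⌉ = 4 vans.
A packing using 4 vans:
  van 1: 2900 + 700 = 3600
  van 2: 2800 + 600 + 600 = 4000
  van 3: 2300 + 1300 = 3600
  van 4: 2100 = 2100
This matches the lower bound, so 4 is optimal.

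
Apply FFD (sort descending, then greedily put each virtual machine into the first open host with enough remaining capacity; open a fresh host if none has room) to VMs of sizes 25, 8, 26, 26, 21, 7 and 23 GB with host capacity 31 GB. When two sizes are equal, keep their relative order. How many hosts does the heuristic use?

Sorted descending: 26, 26, 25, 23, 21, 8, 7.
  26 → host 1 (new)  [load 26/31]
  26 → host 2 (new)  [load 26/31]
  25 → host 3 (new)  [load 25/31]
  23 → host 4 (new)  [load 23/31]
  21 → host 5 (new)  [load 21/31]
  8 → host 4  [load 31/31]
  7 → host 5  [load 28/31]
5 hosts opened.

5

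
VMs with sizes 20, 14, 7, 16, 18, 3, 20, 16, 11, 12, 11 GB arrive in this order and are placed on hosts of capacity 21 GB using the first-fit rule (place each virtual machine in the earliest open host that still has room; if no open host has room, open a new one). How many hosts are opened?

  20 → host 1 (new)  [load 20/21]
  14 → host 2 (new)  [load 14/21]
  7 → host 2  [load 21/21]
  16 → host 3 (new)  [load 16/21]
  18 → host 4 (new)  [load 18/21]
  3 → host 3  [load 19/21]
  20 → host 5 (new)  [load 20/21]
  16 → host 6 (new)  [load 16/21]
  11 → host 7 (new)  [load 11/21]
  12 → host 8 (new)  [load 12/21]
  11 → host 9 (new)  [load 11/21]
9 hosts opened.

9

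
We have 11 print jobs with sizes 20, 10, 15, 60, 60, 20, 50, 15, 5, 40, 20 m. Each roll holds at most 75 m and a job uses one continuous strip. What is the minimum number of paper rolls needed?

Total = 60 + 60 + 50 + 40 + 20 + 20 + 20 + 15 + 15 + 10 + 5 = 315 m.
Lower bound: ⌈315/75⌉ = 5 paper rolls.
A packing using 5 paper rolls:
  roll 1: 60 + 15 = 75
  roll 2: 60 + 15 = 75
  roll 3: 50 + 20 + 5 = 75
  roll 4: 40 + 20 + 10 = 70
  roll 5: 20 = 20
This matches the lower bound, so 5 is optimal.

5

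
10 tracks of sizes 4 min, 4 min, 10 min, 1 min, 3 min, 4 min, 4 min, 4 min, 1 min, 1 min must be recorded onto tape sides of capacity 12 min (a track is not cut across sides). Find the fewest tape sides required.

3

Total = 10 + 4 + 4 + 4 + 4 + 4 + 3 + 1 + 1 + 1 = 36 min.
Lower bound: ⌈36/12⌉ = 3 tape sides.
A packing using 3 tape sides:
  side 1: 10 + 1 + 1 = 12
  side 2: 4 + 4 + 4 = 12
  side 3: 4 + 4 + 3 + 1 = 12
This matches the lower bound, so 3 is optimal.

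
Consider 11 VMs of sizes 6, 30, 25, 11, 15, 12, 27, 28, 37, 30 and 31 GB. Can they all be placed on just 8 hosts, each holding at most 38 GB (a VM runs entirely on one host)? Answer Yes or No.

A valid assignment using 8 hosts:
  host 1: 37 = 37
  host 2: 31 + 6 = 37
  host 3: 30 = 30
  host 4: 30 = 30
  host 5: 28 = 28
  host 6: 27 + 11 = 38
  host 7: 25 + 12 = 37
  host 8: 15 = 15
Every load is within 38 GB, so 8 hosts suffice.

Yes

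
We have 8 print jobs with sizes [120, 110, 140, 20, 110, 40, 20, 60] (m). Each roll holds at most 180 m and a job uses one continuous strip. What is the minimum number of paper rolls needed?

Total = 140 + 120 + 110 + 110 + 60 + 40 + 20 + 20 = 620 m.
Lower bound: ⌈620/180⌉ = 4 paper rolls.
A packing using 4 paper rolls:
  roll 1: 140 + 40 = 180
  roll 2: 120 + 60 = 180
  roll 3: 110 + 20 + 20 = 150
  roll 4: 110 = 110
This matches the lower bound, so 4 is optimal.

4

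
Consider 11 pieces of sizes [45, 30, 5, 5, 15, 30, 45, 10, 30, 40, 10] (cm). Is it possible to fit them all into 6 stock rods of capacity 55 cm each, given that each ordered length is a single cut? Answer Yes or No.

Yes

A valid assignment using 6 stock rods:
  stock rod 1: 45 + 10 = 55
  stock rod 2: 45 + 10 = 55
  stock rod 3: 40 + 15 = 55
  stock rod 4: 30 + 5 + 5 = 40
  stock rod 5: 30 = 30
  stock rod 6: 30 = 30
Every load is within 55 cm, so 6 stock rods suffice.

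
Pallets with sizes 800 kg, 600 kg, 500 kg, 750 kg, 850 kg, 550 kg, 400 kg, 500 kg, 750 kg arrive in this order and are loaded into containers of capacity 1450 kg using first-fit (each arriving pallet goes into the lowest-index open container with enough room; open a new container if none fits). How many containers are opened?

5

  800 → container 1 (new)  [load 800/1450]
  600 → container 1  [load 1400/1450]
  500 → container 2 (new)  [load 500/1450]
  750 → container 2  [load 1250/1450]
  850 → container 3 (new)  [load 850/1450]
  550 → container 3  [load 1400/1450]
  400 → container 4 (new)  [load 400/1450]
  500 → container 4  [load 900/1450]
  750 → container 5 (new)  [load 750/1450]
5 containers opened.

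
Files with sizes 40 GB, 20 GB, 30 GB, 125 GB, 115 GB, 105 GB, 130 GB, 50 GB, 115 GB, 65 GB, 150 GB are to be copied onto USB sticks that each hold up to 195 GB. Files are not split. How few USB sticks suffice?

Total = 150 + 130 + 125 + 115 + 115 + 105 + 65 + 50 + 40 + 30 + 20 = 945 GB.
Lower bound: ⌈945/195⌉ = 5 USB sticks.
Also, 6 files each exceed 195/2 GB, and no two of those can share a USB stick, so at least 6 USB sticks are needed.
A packing using 6 USB sticks:
  USB stick 1: 150 + 40 = 190
  USB stick 2: 130 + 65 = 195
  USB stick 3: 125 + 50 + 20 = 195
  USB stick 4: 115 + 30 = 145
  USB stick 5: 115 = 115
  USB stick 6: 105 = 105
This matches the lower bound, so 6 is optimal.

6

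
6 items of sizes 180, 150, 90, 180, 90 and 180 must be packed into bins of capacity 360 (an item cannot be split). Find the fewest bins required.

3

Total = 180 + 180 + 180 + 150 + 90 + 90 = 870.
Lower bound: ⌈870/360⌉ = 3 bins.
A packing using 3 bins:
  bin 1: 180 + 180 = 360
  bin 2: 180 + 150 = 330
  bin 3: 90 + 90 = 180
This matches the lower bound, so 3 is optimal.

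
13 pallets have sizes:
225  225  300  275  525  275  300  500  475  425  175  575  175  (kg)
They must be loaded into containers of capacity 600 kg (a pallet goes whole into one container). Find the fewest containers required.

Total = 575 + 525 + 500 + 475 + 425 + 300 + 300 + 275 + 275 + 225 + 225 + 175 + 175 = 4450 kg.
Lower bound: ⌈4450/600⌉ = 8 containers.
A packing using 9 containers:
  container 1: 575 = 575
  container 2: 525 = 525
  container 3: 500 = 500
  container 4: 475 = 475
  container 5: 425 + 175 = 600
  container 6: 300 + 300 = 600
  container 7: 275 + 275 = 550
  container 8: 225 + 225 = 450
  container 9: 175 = 175
No arrangement into 8 containers stays within capacity, so 9 is optimal.

9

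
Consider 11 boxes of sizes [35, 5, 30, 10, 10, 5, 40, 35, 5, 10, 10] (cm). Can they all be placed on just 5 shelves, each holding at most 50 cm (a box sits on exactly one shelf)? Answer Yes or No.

A valid assignment using 4 shelves:
  shelf 1: 40 + 10 = 50
  shelf 2: 35 + 10 + 5 = 50
  shelf 3: 35 + 10 + 5 = 50
  shelf 4: 30 + 10 + 5 = 45
That uses only 4 ≤ 5, so 5 shelves are enough.

Yes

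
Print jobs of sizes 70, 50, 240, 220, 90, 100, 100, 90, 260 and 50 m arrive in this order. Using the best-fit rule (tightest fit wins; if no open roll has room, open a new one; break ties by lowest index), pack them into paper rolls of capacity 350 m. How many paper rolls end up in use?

4

  70 → roll 1 (new)  [load 70/350]
  50 → roll 1  [load 120/350]
  240 → roll 2 (new)  [load 240/350]
  220 → roll 1  [load 340/350]
  90 → roll 2  [load 330/350]
  100 → roll 3 (new)  [load 100/350]
  100 → roll 3  [load 200/350]
  90 → roll 3  [load 290/350]
  260 → roll 4 (new)  [load 260/350]
  50 → roll 3  [load 340/350]
4 paper rolls opened.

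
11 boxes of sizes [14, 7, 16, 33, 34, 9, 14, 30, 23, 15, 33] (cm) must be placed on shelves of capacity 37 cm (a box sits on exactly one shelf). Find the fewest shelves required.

7

Total = 34 + 33 + 33 + 30 + 23 + 16 + 15 + 14 + 14 + 9 + 7 = 228 cm.
Lower bound: ⌈228/37⌉ = 7 shelves.
A packing using 7 shelves:
  shelf 1: 34 = 34
  shelf 2: 33 = 33
  shelf 3: 33 = 33
  shelf 4: 30 + 7 = 37
  shelf 5: 23 + 14 = 37
  shelf 6: 16 + 15 = 31
  shelf 7: 14 + 9 = 23
This matches the lower bound, so 7 is optimal.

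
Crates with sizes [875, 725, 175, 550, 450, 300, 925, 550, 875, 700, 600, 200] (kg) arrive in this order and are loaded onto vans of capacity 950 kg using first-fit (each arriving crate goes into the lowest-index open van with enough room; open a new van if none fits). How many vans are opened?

  875 → van 1 (new)  [load 875/950]
  725 → van 2 (new)  [load 725/950]
  175 → van 2  [load 900/950]
  550 → van 3 (new)  [load 550/950]
  450 → van 4 (new)  [load 450/950]
  300 → van 3  [load 850/950]
  925 → van 5 (new)  [load 925/950]
  550 → van 6 (new)  [load 550/950]
  875 → van 7 (new)  [load 875/950]
  700 → van 8 (new)  [load 700/950]
  600 → van 9 (new)  [load 600/950]
  200 → van 4  [load 650/950]
9 vans opened.

9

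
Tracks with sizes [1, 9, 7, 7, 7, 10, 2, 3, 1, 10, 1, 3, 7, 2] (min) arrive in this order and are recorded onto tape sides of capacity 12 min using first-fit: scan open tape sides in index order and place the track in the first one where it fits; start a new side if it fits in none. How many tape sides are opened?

  1 → side 1 (new)  [load 1/12]
  9 → side 1  [load 10/12]
  7 → side 2 (new)  [load 7/12]
  7 → side 3 (new)  [load 7/12]
  7 → side 4 (new)  [load 7/12]
  10 → side 5 (new)  [load 10/12]
  2 → side 1  [load 12/12]
  3 → side 2  [load 10/12]
  1 → side 2  [load 11/12]
  10 → side 6 (new)  [load 10/12]
  1 → side 2  [load 12/12]
  3 → side 3  [load 10/12]
  7 → side 7 (new)  [load 7/12]
  2 → side 3  [load 12/12]
7 tape sides opened.

7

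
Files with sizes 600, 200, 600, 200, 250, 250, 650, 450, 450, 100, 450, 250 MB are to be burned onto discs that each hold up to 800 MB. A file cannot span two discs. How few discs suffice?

6

Total = 650 + 600 + 600 + 450 + 450 + 450 + 250 + 250 + 250 + 200 + 200 + 100 = 4450 MB.
Lower bound: ⌈4450/800⌉ = 6 discs.
A packing using 6 discs:
  disc 1: 650 + 100 = 750
  disc 2: 600 + 200 = 800
  disc 3: 600 + 200 = 800
  disc 4: 450 + 250 = 700
  disc 5: 450 + 250 = 700
  disc 6: 450 + 250 = 700
This matches the lower bound, so 6 is optimal.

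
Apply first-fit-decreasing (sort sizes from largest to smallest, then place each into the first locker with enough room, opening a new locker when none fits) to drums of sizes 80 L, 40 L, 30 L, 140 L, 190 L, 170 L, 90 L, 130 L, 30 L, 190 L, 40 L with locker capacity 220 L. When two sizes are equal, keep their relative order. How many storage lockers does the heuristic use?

6

Sorted descending: 190, 190, 170, 140, 130, 90, 80, 40, 40, 30, 30.
  190 → locker 1 (new)  [load 190/220]
  190 → locker 2 (new)  [load 190/220]
  170 → locker 3 (new)  [load 170/220]
  140 → locker 4 (new)  [load 140/220]
  130 → locker 5 (new)  [load 130/220]
  90 → locker 5  [load 220/220]
  80 → locker 4  [load 220/220]
  40 → locker 3  [load 210/220]
  40 → locker 6 (new)  [load 40/220]
  30 → locker 1  [load 220/220]
  30 → locker 2  [load 220/220]
6 storage lockers opened.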